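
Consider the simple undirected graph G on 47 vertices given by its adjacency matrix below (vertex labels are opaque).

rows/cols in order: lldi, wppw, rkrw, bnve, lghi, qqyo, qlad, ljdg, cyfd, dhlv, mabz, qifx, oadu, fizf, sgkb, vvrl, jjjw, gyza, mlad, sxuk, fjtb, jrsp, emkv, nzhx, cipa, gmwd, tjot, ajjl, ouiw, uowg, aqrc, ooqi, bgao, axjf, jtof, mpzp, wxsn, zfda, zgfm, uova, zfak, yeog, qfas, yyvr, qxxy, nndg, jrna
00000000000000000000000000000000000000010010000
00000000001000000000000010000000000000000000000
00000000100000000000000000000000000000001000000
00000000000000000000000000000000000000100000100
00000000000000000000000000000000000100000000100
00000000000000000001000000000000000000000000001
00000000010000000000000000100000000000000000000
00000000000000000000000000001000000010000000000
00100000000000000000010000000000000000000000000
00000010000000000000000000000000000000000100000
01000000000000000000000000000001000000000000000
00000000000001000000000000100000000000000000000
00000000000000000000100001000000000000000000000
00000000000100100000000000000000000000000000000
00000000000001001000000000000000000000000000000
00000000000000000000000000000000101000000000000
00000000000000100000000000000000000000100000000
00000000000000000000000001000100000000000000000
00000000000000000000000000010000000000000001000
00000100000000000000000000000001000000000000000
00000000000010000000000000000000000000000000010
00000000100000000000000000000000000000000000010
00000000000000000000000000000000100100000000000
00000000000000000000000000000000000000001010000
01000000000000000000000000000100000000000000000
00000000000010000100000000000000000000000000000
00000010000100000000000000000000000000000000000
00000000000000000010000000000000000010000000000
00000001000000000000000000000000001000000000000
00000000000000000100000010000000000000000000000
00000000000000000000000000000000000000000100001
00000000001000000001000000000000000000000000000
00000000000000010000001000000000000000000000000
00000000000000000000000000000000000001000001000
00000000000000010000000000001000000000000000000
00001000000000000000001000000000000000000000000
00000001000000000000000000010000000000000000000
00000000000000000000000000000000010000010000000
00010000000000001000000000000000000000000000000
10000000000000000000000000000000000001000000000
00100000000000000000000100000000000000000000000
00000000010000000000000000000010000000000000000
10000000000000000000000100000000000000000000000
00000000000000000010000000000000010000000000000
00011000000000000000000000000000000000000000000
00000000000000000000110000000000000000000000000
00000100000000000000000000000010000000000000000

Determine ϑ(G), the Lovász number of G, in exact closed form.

47*cos(pi/47)/(cos(pi/47) + 1)

deg(cipa) = 2; N(cipa) = {wppw, uowg}.
Vertex zfda has 2 neighbors: axjf, uova.
deg(jrna) = 2; N(jrna) = {qqyo, aqrc}.
deg(sgkb) = 2; N(sgkb) = {fizf, jjjw}.
deg(v) = 2 for all v (|V|=47); connected 2-regular on 47 ⇒ C_{47}.
A has 24 distinct eigenvalues ≈ [2.0, 1.982, 1.929, 1.841, 1.721, 1.57, 1.39, 1.186, 0.961, 0.719, 0.464, 0.2, -0.067, -0.333, -0.593, -0.842, -1.076, -1.291, -1.483, -1.649, -1.785, -1.889, -1.96, -1.996].
With N=47: ϑ(G) = 47·(-(-1)*2*cos(pi/47))/(2−(-2*cos(pi/47))) = 47*cos(pi/47)/(cos(pi/47) + 1).
Numerically 23.47373149.
α=23, χ(Ḡ)=24; ϑ=47*cos(pi/47)/(cos(pi/47) + 1) lies between (both strict).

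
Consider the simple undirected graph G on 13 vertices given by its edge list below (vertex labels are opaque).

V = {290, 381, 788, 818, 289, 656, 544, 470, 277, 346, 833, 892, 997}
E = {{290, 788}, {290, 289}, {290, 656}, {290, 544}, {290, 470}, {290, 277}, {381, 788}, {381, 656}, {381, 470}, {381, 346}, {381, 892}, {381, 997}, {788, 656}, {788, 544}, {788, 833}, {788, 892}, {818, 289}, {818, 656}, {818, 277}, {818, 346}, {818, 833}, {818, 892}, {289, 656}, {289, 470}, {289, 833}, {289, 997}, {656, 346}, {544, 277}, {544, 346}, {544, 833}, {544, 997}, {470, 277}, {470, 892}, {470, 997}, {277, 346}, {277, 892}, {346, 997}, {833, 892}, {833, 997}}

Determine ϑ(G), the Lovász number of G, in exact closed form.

N(470) = {290, 381, 289, 277, 892, 997}, |N(470)| = 6.
N(277) = {290, 818, 544, 470, 346, 892}, |N(277)| = 6.
Vertex 544 has 6 neighbors: 290, 788, 277, 346, 833, 997.
Vertex 289 has 6 neighbors: 290, 818, 656, 470, 833, 997.
13-vertex 6-regular graph: Paley(13): SR with (k,λ,μ)=(6,2,3).
spec(A) ≈ [6.0, 1.30278, -2.30278] (distinct, 5 d.p.).
λ_max=6, λ_min=-sqrt(13)/2 - 1/2; ϑ = −13·λ_min/(λ_max−λ_min) = sqrt(13).
Numerically 3.605551275.

sqrt(13)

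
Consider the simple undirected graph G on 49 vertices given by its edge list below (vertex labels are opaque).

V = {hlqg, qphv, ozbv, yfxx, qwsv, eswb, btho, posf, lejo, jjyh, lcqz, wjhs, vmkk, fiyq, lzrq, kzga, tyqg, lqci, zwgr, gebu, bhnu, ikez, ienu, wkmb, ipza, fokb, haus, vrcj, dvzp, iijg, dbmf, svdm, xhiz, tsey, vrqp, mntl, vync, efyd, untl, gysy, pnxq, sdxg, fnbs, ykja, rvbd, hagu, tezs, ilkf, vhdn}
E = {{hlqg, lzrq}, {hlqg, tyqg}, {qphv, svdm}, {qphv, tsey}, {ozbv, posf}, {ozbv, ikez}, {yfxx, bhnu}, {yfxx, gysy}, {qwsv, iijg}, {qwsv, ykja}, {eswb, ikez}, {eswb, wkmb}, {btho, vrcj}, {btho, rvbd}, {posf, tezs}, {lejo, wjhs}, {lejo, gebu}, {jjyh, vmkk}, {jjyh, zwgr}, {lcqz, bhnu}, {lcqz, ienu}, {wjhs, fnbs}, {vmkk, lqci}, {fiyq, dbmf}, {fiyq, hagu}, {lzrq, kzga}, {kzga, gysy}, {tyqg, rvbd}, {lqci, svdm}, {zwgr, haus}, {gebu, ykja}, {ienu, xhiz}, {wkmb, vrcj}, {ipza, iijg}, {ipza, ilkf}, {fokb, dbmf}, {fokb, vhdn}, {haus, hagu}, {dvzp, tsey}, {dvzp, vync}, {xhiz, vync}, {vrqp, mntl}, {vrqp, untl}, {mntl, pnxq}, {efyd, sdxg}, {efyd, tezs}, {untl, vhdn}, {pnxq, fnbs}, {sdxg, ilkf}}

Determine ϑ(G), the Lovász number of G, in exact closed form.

deg(tyqg) = 2; N(tyqg) = {hlqg, rvbd}.
deg(haus) = 2; N(haus) = {zwgr, hagu}.
Vertex ikez has 2 neighbors: ozbv, eswb.
Vertex vrcj has 2 neighbors: btho, wkmb.
G on 49 vertices is 2-regular; connected 2-regular on 49 ⇒ C_{49}.
A has 25 distinct eigenvalues ≈ [2.0, 1.984, 1.935, 1.854, 1.743, 1.603, 1.437, 1.247, 1.037, 0.81, 0.569, 0.319, 0.064, -0.192, -0.445, -0.691, -0.925, -1.144, -1.345, -1.523, -1.676, -1.802, -1.898, -1.963, -1.996].
λ_max=2, λ_min=-2*cos(pi/49); ϑ = −49·λ_min/(λ_max−λ_min) = 49*cos(pi/49)/(cos(pi/49) + 1).
= 24.47481… (decimal).
Lovász sandwich 24 ≤ 49*cos(pi/49)/(cos(pi/49) + 1) ≤ 25: both strict.

49*cos(pi/49)/(cos(pi/49) + 1)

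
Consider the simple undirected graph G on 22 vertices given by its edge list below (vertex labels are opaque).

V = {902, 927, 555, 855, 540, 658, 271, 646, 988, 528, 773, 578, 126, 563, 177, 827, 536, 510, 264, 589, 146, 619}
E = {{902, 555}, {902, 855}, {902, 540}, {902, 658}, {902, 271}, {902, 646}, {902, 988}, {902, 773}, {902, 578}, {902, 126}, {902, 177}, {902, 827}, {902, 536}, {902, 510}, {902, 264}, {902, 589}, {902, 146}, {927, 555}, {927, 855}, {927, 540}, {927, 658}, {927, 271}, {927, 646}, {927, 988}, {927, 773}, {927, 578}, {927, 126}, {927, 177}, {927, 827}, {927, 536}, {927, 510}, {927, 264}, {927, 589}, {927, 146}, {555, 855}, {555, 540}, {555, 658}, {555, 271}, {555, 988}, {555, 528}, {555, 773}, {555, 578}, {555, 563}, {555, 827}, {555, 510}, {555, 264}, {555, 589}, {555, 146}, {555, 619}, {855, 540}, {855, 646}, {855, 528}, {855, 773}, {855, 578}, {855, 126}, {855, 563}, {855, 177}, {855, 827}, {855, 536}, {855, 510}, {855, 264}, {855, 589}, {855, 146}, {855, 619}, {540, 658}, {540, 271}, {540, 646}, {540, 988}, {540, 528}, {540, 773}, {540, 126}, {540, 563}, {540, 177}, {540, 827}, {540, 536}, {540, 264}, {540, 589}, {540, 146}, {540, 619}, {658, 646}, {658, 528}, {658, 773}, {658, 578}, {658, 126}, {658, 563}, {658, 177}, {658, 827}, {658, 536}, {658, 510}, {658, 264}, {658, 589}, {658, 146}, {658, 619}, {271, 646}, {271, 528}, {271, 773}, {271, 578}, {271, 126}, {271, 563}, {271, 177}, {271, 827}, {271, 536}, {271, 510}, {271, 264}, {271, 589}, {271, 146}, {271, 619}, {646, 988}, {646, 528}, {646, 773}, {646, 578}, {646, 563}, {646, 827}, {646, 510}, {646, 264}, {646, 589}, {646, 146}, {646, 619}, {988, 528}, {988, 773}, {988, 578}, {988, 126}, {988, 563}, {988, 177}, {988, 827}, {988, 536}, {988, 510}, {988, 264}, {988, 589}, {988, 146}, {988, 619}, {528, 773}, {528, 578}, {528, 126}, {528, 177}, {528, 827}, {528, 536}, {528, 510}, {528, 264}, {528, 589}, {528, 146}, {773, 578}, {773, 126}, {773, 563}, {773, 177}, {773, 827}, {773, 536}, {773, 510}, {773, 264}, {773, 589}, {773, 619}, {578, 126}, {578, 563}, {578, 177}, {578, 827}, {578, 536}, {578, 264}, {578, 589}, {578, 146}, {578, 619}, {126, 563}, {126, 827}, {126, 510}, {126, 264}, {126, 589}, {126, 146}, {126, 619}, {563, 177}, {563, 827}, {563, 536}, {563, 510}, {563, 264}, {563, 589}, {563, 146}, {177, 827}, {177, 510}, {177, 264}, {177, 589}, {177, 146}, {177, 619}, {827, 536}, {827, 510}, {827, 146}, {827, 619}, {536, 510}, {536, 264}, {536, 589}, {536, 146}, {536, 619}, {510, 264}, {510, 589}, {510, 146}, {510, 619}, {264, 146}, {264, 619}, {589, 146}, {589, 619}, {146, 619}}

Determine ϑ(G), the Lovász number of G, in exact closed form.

N(619) = {555, 855, 540, 658, 271, 646, 988, 773, 578, 126, 177, 827, 536, 510, 264, 589, 146}, |N(619)| = 17.
Vertex 927 has 17 neighbors: 555, 855, 540, 658, 271, 646, 988, 773, 578, 126, 177, 827, 536, 510, 264, 589, 146.
N(536) = {902, 927, 855, 540, 658, 271, 988, 528, 773, 578, 563, 827, 510, 264, 589, 146, 619}, |N(536)| = 17.
N(855) = {902, 927, 555, 540, 646, 528, 773, 578, 126, 563, 177, 827, 536, 510, 264, 589, 146, 619}, |N(855)| = 18.
Complete 6-partite, parts [5, 5, 4, 3, 3, 2]: perfect, ϑ = α = 5.
ϑ(G) ≈ 5.0000.
Check 5 ≤ 5 ≤ 5: collapsed.

5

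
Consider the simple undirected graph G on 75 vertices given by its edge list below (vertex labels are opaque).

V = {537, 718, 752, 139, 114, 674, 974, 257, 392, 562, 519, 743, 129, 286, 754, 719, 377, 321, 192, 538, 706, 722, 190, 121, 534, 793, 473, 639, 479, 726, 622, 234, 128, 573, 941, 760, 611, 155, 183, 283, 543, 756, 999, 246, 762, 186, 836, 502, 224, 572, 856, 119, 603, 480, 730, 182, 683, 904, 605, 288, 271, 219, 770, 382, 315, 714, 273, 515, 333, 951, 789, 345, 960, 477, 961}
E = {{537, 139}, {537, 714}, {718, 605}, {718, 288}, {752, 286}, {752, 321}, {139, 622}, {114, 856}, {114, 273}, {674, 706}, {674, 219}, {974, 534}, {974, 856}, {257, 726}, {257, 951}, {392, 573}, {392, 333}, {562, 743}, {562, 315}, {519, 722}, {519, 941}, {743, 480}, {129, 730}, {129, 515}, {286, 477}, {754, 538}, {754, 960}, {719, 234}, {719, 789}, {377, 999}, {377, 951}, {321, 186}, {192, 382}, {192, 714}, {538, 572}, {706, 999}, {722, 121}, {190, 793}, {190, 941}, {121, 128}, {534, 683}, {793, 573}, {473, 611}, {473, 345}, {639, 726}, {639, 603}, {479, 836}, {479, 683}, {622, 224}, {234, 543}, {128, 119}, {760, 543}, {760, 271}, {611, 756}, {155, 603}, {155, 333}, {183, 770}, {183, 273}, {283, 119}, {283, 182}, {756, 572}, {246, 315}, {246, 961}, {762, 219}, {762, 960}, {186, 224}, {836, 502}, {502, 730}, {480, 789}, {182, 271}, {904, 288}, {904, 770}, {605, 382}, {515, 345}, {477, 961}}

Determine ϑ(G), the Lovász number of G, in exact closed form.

75*cos(pi/75)/(cos(pi/75) + 1)

N(961) = {246, 477}, |N(961)| = 2.
N(543) = {234, 760}, |N(543)| = 2.
N(730) = {129, 502}, |N(730)| = 2.
Vertex 333 has 2 neighbors: 392, 155.
G on 75 vertices is 2-regular; connected 2-regular on 75 ⇒ C_{75}.
spec(A) ≈ [2.0, 1.992986, 1.971992, 1.937166, 1.888753, 1.827091, 1.752613, 1.665842, 1.567387, 1.457937, 1.338261, 1.209198, 1.071654, 0.926592, 0.775031, 0.618034, 0.456702, 0.292166, 0.125581, -0.041885, -0.209057, -0.374763, -0.53784, -0.697144, -0.851559, -1.0, -1.141427, -1.274848, -1.399327, -1.51399, -1.618034, -1.710729, -1.791424, -1.859553, -1.914639, -1.956295, -1.984229, -1.998246] (distinct, 6 d.p.).
With N=75: ϑ(G) = 75·(-(-1)*2*cos(pi/75))/(2−(-2*cos(pi/75))) = 75*cos(pi/75)/(cos(pi/75) + 1).
Numerically 37.483545848.
Sandwich: α(G)=37 ≤ ϑ(G)=75*cos(pi/75)/(cos(pi/75) + 1) ≤ χ(Ḡ)=38 (both strict).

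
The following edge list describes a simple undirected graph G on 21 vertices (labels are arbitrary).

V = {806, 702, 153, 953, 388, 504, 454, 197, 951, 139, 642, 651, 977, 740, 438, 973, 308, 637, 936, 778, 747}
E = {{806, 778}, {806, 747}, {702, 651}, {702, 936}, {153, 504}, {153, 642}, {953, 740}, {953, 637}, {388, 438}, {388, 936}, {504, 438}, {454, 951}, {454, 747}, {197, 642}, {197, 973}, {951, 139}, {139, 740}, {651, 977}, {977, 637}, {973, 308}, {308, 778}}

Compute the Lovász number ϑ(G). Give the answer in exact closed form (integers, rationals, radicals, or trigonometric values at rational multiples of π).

21*cos(pi/21)/(cos(pi/21) + 1)

N(637) = {953, 977}, |N(637)| = 2.
N(806) = {778, 747}, |N(806)| = 2.
deg(504) = 2; N(504) = {153, 438}.
N(197) = {642, 973}, |N(197)| = 2.
21-vertex 2-regular graph: a single 21-cycle (edge-transitive).
Distinct eigenvalues (to 4 d.p.): [2.0, 1.9111, 1.6525, 1.247, 0.7307, 0.1495, -0.445, -1.0, -1.4661, -1.8019, -1.9777].
Lovász (edge-transitive): ϑ = −21·(-2*cos(pi/21))/((2)−(-2*cos(pi/21))) = 21*cos(pi/21)/(cos(pi/21) + 1).
= 10.44103… (decimal).
10 ≤ 21*cos(pi/21)/(cos(pi/21) + 1) ≤ 11: both strict.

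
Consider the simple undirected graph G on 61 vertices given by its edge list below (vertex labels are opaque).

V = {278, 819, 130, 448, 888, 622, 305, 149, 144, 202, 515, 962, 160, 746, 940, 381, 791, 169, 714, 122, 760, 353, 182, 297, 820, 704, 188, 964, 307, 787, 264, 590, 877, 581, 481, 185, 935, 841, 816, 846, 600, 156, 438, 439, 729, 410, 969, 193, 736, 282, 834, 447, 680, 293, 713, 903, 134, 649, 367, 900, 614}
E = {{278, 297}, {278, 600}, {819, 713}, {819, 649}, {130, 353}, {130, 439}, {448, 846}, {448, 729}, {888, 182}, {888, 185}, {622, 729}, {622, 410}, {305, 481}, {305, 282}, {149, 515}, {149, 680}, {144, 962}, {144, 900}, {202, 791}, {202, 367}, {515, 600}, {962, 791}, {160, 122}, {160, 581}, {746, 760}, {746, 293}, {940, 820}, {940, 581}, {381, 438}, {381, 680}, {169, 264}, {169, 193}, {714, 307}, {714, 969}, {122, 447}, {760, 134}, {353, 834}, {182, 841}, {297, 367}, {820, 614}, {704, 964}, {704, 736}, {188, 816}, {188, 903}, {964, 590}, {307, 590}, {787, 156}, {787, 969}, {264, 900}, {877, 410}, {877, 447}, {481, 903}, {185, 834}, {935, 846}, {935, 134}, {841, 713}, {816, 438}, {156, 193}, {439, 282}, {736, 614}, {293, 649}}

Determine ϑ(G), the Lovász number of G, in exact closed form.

N(278) = {297, 600}, |N(278)| = 2.
deg(447) = 2; N(447) = {122, 877}.
Vertex 746 has 2 neighbors: 760, 293.
N(590) = {964, 307}, |N(590)| = 2.
G on 61 vertices is 2-regular; a single 61-cycle (edge-transitive).
The 31 distinct eigenvalues: [2.0, 1.9894, 1.957711, 1.905271, 1.832634, 1.74057, 1.630057, 1.502264, 1.358547, 1.200429, 1.029586, 0.847829, 0.657085, 0.459375, 0.256797, 0.051496, -0.154351, -0.358562, -0.558971, -0.753456, -0.939953, -1.116487, -1.281186, -1.432304, -1.56824, -1.687551, -1.788974, -1.871434, -1.934055, -1.976176, -1.997348].
λ_max=2, λ_min=-2*cos(pi/61); ϑ = −61·λ_min/(λ_max−λ_min) = 61*cos(pi/61)/(cos(pi/61) + 1).
ϑ(G) ≈ 30.47977.
Lovász sandwich 30 ≤ 61*cos(pi/61)/(cos(pi/61) + 1) ≤ 31: both strict.

61*cos(pi/61)/(cos(pi/61) + 1)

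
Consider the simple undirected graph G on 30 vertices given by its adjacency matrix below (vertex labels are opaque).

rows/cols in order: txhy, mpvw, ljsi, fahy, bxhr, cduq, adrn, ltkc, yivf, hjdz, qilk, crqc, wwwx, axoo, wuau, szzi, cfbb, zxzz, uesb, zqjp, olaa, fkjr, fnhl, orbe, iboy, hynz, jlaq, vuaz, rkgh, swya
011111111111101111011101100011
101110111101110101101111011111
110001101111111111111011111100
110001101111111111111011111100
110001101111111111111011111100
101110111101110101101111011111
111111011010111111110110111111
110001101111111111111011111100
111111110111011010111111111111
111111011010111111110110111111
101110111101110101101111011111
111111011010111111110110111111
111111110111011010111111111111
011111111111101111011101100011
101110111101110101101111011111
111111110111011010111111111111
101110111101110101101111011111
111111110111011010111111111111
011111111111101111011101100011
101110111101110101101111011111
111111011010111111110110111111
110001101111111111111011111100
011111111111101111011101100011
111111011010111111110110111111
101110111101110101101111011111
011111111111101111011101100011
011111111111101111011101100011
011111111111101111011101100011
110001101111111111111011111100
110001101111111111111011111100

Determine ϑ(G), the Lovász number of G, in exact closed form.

deg(ltkc) = 23; N(ltkc) = {txhy, mpvw, cduq, adrn, yivf, hjdz, qilk, crqc, wwwx, axoo, wuau, szzi, cfbb, zxzz, uesb, zqjp, olaa, fnhl, orbe, iboy, hynz, jlaq, vuaz}.
N(mpvw) = {txhy, ljsi, fahy, bxhr, adrn, ltkc, yivf, hjdz, crqc, wwwx, axoo, szzi, zxzz, uesb, olaa, fkjr, fnhl, orbe, hynz, jlaq, vuaz, rkgh, swya}, |N(mpvw)| = 23.
deg(fahy) = 23; N(fahy) = {txhy, mpvw, cduq, adrn, yivf, hjdz, qilk, crqc, wwwx, axoo, wuau, szzi, cfbb, zxzz, uesb, zqjp, olaa, fnhl, orbe, iboy, hynz, jlaq, vuaz}.
N(zxzz) = {txhy, mpvw, ljsi, fahy, bxhr, cduq, adrn, ltkc, hjdz, qilk, crqc, axoo, wuau, cfbb, uesb, zqjp, olaa, fkjr, fnhl, orbe, iboy, hynz, jlaq, vuaz, rkgh, swya}, |N(zxzz)| = 26.
K_{7,7,7,5,4} (perfect); ϑ(G) = α(G) = max{7,7,7,5,4} = 7.
≈ 7.00000 (to 5 d.p.).
Check 7 ≤ 7 ≤ 7: collapsed.

7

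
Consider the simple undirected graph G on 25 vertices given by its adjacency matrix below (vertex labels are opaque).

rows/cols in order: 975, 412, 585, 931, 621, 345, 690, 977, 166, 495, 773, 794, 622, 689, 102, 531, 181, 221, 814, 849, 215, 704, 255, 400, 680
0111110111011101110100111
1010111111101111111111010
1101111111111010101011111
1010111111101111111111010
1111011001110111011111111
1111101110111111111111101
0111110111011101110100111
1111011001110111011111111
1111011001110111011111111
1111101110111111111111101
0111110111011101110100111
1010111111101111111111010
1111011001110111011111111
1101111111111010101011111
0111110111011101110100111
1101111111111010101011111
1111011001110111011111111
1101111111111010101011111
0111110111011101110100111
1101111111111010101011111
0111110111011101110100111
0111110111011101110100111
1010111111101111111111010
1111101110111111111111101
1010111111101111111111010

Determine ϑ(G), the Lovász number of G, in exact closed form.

N(412) = {975, 585, 621, 345, 690, 977, 166, 495, 773, 622, 689, 102, 531, 181, 221, 814, 849, 215, 704, 400}, |N(412)| = 20.
N(814) = {412, 585, 931, 621, 345, 977, 166, 495, 794, 622, 689, 531, 181, 221, 849, 255, 400, 680}, |N(814)| = 18.
Vertex 345 has 22 neighbors: 975, 412, 585, 931, 621, 690, 977, 166, 773, 794, 622, 689, 102, 531, 181, 221, 814, 849, 215, 704, 255, 680.
N(166) = {975, 412, 585, 931, 345, 690, 495, 773, 794, 689, 102, 531, 221, 814, 849, 215, 704, 255, 400, 680}, |N(166)| = 20.
K_{7,5,5,5,3} (perfect); ϑ(G) = α(G) = max{7,5,5,5,3} = 7.
Numerically 7.0000.
Check 7 ≤ 7 ≤ 7: collapsed.

7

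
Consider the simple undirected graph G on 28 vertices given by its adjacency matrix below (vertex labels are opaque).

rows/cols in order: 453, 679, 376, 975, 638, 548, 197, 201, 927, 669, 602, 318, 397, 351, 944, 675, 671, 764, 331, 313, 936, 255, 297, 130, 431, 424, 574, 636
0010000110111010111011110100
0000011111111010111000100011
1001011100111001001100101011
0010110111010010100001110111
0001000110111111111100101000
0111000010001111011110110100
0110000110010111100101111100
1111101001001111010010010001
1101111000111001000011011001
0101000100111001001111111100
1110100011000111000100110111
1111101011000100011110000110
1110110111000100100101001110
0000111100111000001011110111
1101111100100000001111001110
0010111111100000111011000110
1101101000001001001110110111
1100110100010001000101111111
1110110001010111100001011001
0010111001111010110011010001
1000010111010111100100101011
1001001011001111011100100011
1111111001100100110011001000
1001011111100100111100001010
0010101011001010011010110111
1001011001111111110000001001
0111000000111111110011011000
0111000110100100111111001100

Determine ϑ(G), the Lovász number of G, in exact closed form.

7

Vertex 944 has 15 neighbors: 453, 679, 975, 638, 548, 197, 201, 602, 331, 313, 936, 255, 431, 424, 574.
N(602) = {453, 679, 376, 638, 927, 669, 351, 944, 675, 313, 297, 130, 424, 574, 636}, |N(602)| = 15.
Vertex 638 has 15 neighbors: 975, 201, 927, 602, 318, 397, 351, 944, 675, 671, 764, 331, 313, 297, 431.
N(431) = {376, 638, 197, 927, 669, 397, 944, 764, 331, 936, 297, 130, 424, 574, 636}, |N(431)| = 15.
28-vertex 15-regular graph: this is K(8,2), the Kneser graph.
A has 3 distinct eigenvalues ≈ [15.0, 1.0, -5.0].
−28·(-5) / ((15)−(-5)) = 7 = ϑ(G).
= 7.00000000… (decimal).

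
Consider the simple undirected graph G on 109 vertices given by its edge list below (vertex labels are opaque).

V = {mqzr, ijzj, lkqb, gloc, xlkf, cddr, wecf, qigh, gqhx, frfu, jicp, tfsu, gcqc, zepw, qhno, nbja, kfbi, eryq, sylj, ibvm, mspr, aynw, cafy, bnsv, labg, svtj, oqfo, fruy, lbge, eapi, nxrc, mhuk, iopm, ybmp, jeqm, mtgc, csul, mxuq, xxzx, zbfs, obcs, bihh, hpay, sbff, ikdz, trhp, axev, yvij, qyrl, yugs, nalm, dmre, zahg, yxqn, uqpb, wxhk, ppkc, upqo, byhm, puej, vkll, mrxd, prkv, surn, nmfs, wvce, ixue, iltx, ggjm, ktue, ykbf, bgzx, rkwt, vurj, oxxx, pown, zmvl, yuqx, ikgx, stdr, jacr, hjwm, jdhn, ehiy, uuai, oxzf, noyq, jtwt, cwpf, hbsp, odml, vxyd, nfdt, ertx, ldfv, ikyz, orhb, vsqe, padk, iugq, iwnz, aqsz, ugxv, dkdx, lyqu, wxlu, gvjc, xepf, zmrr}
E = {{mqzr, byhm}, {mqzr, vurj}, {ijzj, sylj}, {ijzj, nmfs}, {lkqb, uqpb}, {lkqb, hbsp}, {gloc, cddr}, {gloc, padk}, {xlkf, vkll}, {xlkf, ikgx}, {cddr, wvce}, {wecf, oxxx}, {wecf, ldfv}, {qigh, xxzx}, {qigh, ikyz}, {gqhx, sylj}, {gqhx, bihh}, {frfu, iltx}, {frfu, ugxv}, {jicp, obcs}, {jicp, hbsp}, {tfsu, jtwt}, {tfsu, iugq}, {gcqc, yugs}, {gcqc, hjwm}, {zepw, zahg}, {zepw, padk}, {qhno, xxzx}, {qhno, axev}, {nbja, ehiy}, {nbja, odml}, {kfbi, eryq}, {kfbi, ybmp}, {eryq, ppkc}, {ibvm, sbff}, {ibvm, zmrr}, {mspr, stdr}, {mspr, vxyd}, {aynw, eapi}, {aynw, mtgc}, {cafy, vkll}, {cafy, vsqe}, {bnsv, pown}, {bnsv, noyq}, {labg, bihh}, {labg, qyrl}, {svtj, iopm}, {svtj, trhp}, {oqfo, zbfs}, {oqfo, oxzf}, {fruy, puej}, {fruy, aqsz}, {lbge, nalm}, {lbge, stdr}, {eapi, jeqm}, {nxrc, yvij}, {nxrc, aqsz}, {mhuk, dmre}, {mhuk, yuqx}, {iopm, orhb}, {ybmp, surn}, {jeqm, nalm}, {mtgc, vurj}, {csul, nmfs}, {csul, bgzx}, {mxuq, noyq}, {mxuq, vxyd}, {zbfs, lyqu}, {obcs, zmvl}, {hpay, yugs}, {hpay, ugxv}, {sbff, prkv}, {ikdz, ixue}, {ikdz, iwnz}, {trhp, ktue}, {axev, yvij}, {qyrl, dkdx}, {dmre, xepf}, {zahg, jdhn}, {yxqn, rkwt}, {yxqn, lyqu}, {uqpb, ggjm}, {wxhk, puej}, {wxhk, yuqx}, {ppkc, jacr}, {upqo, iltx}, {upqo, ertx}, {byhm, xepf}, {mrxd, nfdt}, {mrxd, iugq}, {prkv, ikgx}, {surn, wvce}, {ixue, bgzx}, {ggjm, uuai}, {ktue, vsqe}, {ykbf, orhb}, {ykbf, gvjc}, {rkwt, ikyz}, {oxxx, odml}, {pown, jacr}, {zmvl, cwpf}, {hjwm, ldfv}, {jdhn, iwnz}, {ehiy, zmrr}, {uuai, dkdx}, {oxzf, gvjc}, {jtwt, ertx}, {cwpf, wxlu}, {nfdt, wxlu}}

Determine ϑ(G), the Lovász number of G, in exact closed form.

109*cos(pi/109)/(cos(pi/109) + 1)

deg(qhno) = 2; N(qhno) = {xxzx, axev}.
N(jdhn) = {zahg, iwnz}, |N(jdhn)| = 2.
N(nmfs) = {ijzj, csul}, |N(nmfs)| = 2.
deg(uuai) = 2; N(uuai) = {ggjm, dkdx}.
Regular of degree 2 on 109 vertices: a single 109-cycle (edge-transitive).
Distinct eigenvalues (to 6 d.p.): [2.0, 1.996678, 1.986723, 1.970169, 1.94707, 1.917503, 1.881566, 1.839379, 1.791082, 1.736834, 1.676818, 1.611231, 1.540291, 1.464235, 1.383315, 1.2978, 1.207973, 1.114134, 1.016594, 0.915677, 0.811718, 0.705062, 0.596064, 0.485087, 0.372497, 0.258671, 0.143985, 0.028821, -0.086439, -0.201412, -0.315715, -0.42897, -0.5408, -0.650834, -0.758705, -0.864056, -0.966537, -1.065807, -1.161536, -1.253407, -1.341115, -1.424367, -1.502888, -1.576416, -1.644707, -1.707535, -1.764691, -1.815985, -1.861246, -1.900324, -1.933089, -1.959433, -1.979268, -1.992528, -1.999169].
ϑ = −N·λ_min/(λ_max−λ_min) = −109·(-2*cos(pi/109))/(2−(-2*cos(pi/109))) = 109*cos(pi/109)/(cos(pi/109) + 1).
≈ 54.488680 (to 6 d.p.).
α=54, χ(Ḡ)=55; ϑ=109*cos(pi/109)/(cos(pi/109) + 1) lies between (both strict).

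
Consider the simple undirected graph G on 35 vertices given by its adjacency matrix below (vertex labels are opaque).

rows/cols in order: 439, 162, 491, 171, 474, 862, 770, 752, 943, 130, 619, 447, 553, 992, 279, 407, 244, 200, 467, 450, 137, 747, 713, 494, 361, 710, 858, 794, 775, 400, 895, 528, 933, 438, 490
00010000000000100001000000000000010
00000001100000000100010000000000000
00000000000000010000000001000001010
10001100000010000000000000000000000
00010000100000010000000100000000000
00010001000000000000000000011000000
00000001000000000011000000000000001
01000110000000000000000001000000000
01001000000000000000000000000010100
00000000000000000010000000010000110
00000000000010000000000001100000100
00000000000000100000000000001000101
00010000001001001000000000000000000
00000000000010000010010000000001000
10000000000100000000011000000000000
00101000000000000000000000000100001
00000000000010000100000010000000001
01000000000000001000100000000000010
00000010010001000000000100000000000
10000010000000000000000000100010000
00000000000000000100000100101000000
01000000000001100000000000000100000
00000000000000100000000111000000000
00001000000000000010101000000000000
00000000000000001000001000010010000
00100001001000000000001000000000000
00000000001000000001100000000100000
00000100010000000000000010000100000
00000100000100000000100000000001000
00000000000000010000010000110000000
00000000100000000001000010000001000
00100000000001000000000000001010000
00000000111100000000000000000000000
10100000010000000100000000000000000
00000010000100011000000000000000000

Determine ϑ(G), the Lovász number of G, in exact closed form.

Vertex 438 has 4 neighbors: 439, 491, 130, 200.
Vertex 447 has 4 neighbors: 279, 775, 933, 490.
Vertex 710 has 4 neighbors: 491, 752, 619, 713.
Vertex 528 has 4 neighbors: 491, 992, 775, 895.
35-vertex 4-regular graph: Kneser K(7,3) on C(7,3)=35 vertices.
The 4 distinct eigenvalues: [4.0, 2.0, -1.0, -3.0].
λ_max=4, λ_min=-3; ϑ = −35·λ_min/(λ_max−λ_min) = 15.
= 15.00000… (decimal).

15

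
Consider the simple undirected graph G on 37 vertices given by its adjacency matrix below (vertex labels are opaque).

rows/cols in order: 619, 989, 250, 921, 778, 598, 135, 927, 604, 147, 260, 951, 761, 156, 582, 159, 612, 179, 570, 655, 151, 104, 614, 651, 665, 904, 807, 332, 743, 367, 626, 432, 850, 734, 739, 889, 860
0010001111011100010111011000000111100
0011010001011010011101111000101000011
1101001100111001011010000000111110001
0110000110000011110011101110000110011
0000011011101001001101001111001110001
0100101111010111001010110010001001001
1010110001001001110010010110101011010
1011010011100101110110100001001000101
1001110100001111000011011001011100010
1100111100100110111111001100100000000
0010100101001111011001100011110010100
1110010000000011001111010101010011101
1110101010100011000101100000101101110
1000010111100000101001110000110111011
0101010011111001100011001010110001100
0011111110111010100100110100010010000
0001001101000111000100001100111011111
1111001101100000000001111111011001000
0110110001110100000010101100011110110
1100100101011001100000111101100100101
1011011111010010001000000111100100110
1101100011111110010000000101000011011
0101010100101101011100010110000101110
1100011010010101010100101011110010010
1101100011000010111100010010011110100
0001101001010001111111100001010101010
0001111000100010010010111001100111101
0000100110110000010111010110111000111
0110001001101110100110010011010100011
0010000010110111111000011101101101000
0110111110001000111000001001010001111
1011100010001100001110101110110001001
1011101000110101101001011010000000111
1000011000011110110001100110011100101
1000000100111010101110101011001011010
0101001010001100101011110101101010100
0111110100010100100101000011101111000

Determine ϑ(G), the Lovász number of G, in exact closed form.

deg(807) = 18; N(807) = {921, 778, 598, 135, 260, 582, 179, 151, 614, 651, 665, 332, 743, 432, 850, 734, 739, 860}.
deg(332) = 18; N(332) = {778, 927, 604, 260, 951, 179, 655, 151, 104, 651, 904, 807, 743, 367, 626, 739, 889, 860}.
deg(614) = 18; N(614) = {989, 921, 598, 927, 260, 761, 156, 159, 179, 570, 655, 651, 904, 807, 432, 734, 739, 889}.
N(778) = {598, 135, 604, 147, 260, 761, 159, 570, 655, 104, 665, 904, 807, 332, 626, 432, 850, 860}, |N(778)| = 18.
G on 37 vertices is 18-regular; SR(37,18,8,9) — a Paley graph.
A has 3 distinct eigenvalues ≈ [18.0, 2.541381, -3.541381].
λ_max=18, λ_min=-sqrt(37)/2 - 1/2; ϑ = −37·λ_min/(λ_max−λ_min) = sqrt(37).
≈ 6.0828 (to 4 d.p.).

sqrt(37)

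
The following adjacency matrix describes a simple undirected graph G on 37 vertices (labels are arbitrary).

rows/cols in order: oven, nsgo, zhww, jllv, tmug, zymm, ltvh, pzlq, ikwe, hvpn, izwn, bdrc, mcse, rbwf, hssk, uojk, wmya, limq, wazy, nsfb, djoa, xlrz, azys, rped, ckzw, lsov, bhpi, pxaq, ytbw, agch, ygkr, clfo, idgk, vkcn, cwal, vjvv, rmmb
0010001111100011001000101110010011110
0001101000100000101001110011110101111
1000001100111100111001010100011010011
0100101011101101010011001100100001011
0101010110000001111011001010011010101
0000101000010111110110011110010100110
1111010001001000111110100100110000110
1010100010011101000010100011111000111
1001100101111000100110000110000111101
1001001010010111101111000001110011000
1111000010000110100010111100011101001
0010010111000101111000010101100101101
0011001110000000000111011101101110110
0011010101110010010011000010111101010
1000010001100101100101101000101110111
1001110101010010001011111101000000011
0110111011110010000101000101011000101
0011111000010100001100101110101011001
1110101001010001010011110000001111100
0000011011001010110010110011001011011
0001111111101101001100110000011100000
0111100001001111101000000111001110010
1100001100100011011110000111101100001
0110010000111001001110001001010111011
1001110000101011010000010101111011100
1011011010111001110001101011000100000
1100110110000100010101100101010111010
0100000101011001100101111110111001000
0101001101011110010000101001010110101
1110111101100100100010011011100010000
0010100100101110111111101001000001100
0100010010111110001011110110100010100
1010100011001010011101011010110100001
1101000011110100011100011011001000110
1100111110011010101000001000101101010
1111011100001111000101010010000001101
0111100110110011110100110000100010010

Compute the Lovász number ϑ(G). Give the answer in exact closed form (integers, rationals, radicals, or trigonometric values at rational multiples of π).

N(hssk) = {oven, zymm, hvpn, izwn, rbwf, uojk, wmya, nsfb, xlrz, azys, ckzw, ytbw, ygkr, clfo, idgk, cwal, vjvv, rmmb}, |N(hssk)| = 18.
deg(clfo) = 18; N(clfo) = {nsgo, zymm, ikwe, izwn, bdrc, mcse, rbwf, hssk, wazy, djoa, xlrz, azys, rped, lsov, bhpi, ytbw, idgk, cwal}.
Vertex nsfb has 18 neighbors: zymm, ltvh, ikwe, hvpn, mcse, hssk, wmya, limq, djoa, azys, rped, bhpi, pxaq, ygkr, idgk, vkcn, vjvv, rmmb.
N(pzlq) = {oven, zhww, tmug, ikwe, bdrc, mcse, rbwf, uojk, djoa, azys, bhpi, pxaq, ytbw, agch, ygkr, cwal, vjvv, rmmb}, |N(pzlq)| = 18.
deg(v) = 18 for all v (|V|=37); strongly regular (37,18,8,9).
spec(A) ≈ [18.0, 2.541381, -3.541381] (distinct, 6 d.p.).
Lovász: ϑ = −37(-sqrt(37)/2 - 1/2)/(18+-(-sqrt(37)/2 - 1/2)) = sqrt(37).
= 6.082763… (decimal).

sqrt(37)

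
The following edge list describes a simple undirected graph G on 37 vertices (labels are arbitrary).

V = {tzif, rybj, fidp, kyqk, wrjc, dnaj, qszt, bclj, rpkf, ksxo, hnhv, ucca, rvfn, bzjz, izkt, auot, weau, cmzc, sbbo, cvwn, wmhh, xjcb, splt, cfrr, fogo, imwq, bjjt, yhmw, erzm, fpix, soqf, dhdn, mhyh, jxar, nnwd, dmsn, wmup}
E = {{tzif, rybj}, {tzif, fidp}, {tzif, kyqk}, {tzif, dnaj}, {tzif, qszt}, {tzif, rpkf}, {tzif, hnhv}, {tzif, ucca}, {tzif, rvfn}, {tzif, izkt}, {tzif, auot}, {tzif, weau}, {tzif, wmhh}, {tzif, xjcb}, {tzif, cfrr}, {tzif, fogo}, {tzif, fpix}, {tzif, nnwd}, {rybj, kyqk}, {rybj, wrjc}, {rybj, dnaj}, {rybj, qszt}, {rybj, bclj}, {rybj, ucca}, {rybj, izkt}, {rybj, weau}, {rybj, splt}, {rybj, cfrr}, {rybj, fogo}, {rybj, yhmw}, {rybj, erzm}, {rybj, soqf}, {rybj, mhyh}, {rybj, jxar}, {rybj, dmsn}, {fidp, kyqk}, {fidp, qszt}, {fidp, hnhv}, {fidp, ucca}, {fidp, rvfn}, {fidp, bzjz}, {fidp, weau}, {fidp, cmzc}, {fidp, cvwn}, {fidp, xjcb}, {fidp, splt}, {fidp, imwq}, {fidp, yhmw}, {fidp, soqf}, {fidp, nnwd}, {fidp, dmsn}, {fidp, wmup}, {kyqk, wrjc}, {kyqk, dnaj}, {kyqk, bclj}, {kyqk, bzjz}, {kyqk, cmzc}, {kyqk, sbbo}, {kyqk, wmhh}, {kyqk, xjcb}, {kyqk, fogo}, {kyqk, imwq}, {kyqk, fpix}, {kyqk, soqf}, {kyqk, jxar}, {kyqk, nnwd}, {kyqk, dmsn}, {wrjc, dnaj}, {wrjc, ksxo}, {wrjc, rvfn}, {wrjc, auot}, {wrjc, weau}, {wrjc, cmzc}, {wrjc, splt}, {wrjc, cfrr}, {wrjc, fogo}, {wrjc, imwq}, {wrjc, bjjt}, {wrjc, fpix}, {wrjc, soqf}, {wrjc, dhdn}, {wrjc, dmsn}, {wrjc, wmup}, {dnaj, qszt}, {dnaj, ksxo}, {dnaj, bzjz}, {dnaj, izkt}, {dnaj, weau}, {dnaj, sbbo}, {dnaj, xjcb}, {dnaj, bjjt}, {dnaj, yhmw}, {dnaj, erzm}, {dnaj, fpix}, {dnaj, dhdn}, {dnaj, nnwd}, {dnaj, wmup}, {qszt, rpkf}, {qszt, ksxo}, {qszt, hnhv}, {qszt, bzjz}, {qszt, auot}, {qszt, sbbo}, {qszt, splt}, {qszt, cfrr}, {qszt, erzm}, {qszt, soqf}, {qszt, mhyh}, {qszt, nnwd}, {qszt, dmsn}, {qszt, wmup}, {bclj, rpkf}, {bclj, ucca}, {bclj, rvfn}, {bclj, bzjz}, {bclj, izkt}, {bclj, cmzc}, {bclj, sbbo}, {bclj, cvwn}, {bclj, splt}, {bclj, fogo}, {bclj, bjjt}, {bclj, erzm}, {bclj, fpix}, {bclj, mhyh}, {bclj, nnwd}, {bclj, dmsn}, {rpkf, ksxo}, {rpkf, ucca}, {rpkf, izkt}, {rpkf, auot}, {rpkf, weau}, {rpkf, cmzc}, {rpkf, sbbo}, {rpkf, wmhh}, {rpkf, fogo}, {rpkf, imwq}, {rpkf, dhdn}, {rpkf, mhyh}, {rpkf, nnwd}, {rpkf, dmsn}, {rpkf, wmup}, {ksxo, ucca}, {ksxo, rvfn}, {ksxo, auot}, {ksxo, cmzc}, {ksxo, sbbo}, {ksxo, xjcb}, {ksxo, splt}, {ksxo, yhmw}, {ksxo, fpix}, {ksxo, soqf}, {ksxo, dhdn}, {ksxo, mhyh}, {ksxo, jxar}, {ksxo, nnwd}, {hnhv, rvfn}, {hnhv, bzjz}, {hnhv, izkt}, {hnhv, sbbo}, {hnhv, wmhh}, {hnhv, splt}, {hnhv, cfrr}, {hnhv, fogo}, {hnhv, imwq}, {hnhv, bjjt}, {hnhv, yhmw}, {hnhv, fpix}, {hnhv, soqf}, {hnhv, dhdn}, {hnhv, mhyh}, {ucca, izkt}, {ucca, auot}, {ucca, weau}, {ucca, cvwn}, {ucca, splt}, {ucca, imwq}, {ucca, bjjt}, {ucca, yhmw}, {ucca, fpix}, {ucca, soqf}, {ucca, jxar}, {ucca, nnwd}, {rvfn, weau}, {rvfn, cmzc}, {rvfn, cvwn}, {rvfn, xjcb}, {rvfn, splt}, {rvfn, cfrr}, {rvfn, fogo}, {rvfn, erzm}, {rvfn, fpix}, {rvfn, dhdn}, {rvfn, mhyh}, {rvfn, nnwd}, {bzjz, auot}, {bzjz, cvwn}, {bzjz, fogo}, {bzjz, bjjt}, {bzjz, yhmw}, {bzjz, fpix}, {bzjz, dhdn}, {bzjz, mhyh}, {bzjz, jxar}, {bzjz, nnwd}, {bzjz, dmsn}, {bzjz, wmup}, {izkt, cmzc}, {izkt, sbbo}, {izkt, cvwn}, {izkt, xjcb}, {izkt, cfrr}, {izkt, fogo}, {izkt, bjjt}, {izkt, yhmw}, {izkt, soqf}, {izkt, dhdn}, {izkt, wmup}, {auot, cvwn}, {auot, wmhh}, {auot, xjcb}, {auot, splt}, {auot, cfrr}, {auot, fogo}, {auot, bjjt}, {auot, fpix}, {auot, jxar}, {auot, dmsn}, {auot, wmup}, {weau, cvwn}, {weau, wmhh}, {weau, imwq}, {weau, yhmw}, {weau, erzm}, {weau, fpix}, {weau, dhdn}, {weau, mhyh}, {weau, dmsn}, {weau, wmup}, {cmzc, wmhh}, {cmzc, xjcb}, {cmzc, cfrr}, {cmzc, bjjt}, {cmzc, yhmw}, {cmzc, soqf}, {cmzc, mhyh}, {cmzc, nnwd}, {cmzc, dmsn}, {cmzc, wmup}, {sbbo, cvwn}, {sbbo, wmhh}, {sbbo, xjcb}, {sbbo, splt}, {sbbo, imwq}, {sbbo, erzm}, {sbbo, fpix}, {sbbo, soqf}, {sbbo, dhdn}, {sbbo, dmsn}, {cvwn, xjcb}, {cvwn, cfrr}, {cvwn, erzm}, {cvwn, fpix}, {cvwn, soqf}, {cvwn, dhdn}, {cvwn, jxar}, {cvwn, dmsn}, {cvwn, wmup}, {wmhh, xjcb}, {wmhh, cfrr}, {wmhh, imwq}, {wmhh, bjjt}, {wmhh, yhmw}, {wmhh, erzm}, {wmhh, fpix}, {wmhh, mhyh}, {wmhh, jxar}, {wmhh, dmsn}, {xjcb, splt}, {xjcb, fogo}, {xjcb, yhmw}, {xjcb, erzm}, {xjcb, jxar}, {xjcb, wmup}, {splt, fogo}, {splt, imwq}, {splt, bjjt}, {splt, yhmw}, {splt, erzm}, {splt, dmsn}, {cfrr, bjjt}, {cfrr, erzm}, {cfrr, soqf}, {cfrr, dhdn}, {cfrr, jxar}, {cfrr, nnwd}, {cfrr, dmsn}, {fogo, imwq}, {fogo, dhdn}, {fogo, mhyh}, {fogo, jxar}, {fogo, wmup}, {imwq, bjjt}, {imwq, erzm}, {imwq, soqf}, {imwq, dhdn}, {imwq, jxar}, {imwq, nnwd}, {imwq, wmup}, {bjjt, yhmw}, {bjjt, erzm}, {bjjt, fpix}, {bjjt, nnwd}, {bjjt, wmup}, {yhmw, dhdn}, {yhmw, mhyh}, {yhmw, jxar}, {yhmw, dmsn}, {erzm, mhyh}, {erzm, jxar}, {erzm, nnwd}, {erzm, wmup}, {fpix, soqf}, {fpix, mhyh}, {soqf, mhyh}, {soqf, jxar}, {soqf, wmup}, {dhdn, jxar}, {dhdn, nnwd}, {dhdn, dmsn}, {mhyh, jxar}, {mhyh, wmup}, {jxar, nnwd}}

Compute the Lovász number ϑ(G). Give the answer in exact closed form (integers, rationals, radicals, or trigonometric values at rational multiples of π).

sqrt(37)

Vertex kyqk has 18 neighbors: tzif, rybj, fidp, wrjc, dnaj, bclj, bzjz, cmzc, sbbo, wmhh, xjcb, fogo, imwq, fpix, soqf, jxar, nnwd, dmsn.
Vertex wmup has 18 neighbors: fidp, wrjc, dnaj, qszt, rpkf, bzjz, izkt, auot, weau, cmzc, cvwn, xjcb, fogo, imwq, bjjt, erzm, soqf, mhyh.
Vertex bzjz has 18 neighbors: fidp, kyqk, dnaj, qszt, bclj, hnhv, auot, cvwn, fogo, bjjt, yhmw, fpix, dhdn, mhyh, jxar, nnwd, dmsn, wmup.
N(mhyh) = {rybj, qszt, bclj, rpkf, ksxo, hnhv, rvfn, bzjz, weau, cmzc, wmhh, fogo, yhmw, erzm, fpix, soqf, jxar, wmup}, |N(mhyh)| = 18.
37-vertex 18-regular graph: Paley(37): SR with (k,λ,μ)=(18,8,9).
A has 3 distinct eigenvalues ≈ [18.0, 2.5414, -3.5414].
Lovász (edge-transitive): ϑ = −37·(-sqrt(37)/2 - 1/2)/((18)−(-sqrt(37)/2 - 1/2)) = sqrt(37).
≈ 6.082762530 (to 9 d.p.).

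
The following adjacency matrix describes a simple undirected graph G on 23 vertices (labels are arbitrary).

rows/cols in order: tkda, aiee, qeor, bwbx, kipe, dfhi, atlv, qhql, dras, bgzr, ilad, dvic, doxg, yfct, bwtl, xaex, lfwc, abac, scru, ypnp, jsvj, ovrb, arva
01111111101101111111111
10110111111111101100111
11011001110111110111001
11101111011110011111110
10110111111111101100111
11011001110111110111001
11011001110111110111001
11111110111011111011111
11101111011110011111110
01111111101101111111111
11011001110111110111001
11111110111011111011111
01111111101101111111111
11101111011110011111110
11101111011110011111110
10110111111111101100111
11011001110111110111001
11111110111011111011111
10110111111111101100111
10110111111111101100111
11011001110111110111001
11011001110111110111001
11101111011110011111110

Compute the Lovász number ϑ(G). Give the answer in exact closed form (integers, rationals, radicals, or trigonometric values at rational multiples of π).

Vertex ilad has 16 neighbors: tkda, aiee, bwbx, kipe, qhql, dras, bgzr, dvic, doxg, yfct, bwtl, xaex, abac, scru, ypnp, arva.
N(dvic) = {tkda, aiee, qeor, bwbx, kipe, dfhi, atlv, dras, bgzr, ilad, doxg, yfct, bwtl, xaex, lfwc, scru, ypnp, jsvj, ovrb, arva}, |N(dvic)| = 20.
Vertex ovrb has 16 neighbors: tkda, aiee, bwbx, kipe, qhql, dras, bgzr, dvic, doxg, yfct, bwtl, xaex, abac, scru, ypnp, arva.
deg(scru) = 18; N(scru) = {tkda, qeor, bwbx, dfhi, atlv, qhql, dras, bgzr, ilad, dvic, doxg, yfct, bwtl, lfwc, abac, jsvj, ovrb, arva}.
K_{7,5,5,3,3} (perfect); ϑ(G) = α(G) = max{7,5,5,3,3} = 7.
≈ 7.0000000 (to 7 d.p.).
7 ≤ 7 ≤ 7: collapsed.

7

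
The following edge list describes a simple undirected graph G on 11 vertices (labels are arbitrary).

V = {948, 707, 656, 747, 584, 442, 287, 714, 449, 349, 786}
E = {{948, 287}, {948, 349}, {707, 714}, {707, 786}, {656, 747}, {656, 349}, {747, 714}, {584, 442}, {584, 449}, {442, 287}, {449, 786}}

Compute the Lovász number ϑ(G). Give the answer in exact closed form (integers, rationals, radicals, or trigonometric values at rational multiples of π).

N(449) = {584, 786}, |N(449)| = 2.
deg(714) = 2; N(714) = {707, 747}.
N(656) = {747, 349}, |N(656)| = 2.
N(707) = {714, 786}, |N(707)| = 2.
G on 11 vertices is 2-regular; connected 2-regular on 11 ⇒ C_{11}.
spec(A) ≈ [2.0, 1.6825, 0.8308, -0.2846, -1.3097, -1.919] (distinct, 4 d.p.).
With N=11: ϑ(G) = 11·(-(-1)*2*cos(pi/11))/(2−(-2*cos(pi/11))) = 11*cos(pi/11)/(cos(pi/11) + 1).
= 5.38630… (decimal).
Sandwich: α(G)=5 ≤ ϑ(G)=11*cos(pi/11)/(cos(pi/11) + 1) ≤ χ(Ḡ)=6 (both strict).

11*cos(pi/11)/(cos(pi/11) + 1)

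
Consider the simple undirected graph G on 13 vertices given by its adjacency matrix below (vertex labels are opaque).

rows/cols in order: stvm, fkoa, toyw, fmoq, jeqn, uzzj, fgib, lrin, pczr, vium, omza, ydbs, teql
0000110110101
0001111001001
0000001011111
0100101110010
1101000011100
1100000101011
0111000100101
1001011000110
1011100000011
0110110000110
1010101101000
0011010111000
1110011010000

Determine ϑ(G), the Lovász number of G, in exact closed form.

N(vium) = {fkoa, toyw, jeqn, uzzj, omza, ydbs}, |N(vium)| = 6.
N(toyw) = {fgib, pczr, vium, omza, ydbs, teql}, |N(toyw)| = 6.
N(omza) = {stvm, toyw, jeqn, fgib, lrin, vium}, |N(omza)| = 6.
Vertex lrin has 6 neighbors: stvm, fmoq, uzzj, fgib, omza, ydbs.
deg(v) = 6 for all v (|V|=13); Paley(13): SR with (k,λ,μ)=(6,2,3).
Distinct eigenvalues (to 4 d.p.): [6.0, 1.3028, -2.3028].
ϑ = −N·λ_min/(λ_max−λ_min) = −13·(-sqrt(13)/2 - 1/2)/(6−(-sqrt(13)/2 - 1/2)) = sqrt(13).
= 3.6056… (decimal).

sqrt(13)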